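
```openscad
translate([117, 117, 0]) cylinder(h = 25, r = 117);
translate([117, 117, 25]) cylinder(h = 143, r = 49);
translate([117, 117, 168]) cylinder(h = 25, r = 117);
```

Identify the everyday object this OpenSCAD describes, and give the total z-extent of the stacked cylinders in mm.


A spool. The overall height is 193 mm.

Three coaxial cylinders, large–small–large — a spool. Two 25 mm flanges and a 143 mm core give 25 + 143 + 25 = 193 mm.


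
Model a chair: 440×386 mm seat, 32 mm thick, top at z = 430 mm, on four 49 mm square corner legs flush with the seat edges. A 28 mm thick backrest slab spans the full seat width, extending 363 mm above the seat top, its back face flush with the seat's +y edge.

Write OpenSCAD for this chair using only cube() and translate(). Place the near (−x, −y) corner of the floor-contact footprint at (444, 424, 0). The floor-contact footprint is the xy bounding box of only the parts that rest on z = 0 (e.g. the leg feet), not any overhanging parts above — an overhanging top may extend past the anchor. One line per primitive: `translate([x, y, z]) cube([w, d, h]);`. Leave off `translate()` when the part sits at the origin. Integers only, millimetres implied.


translate([444, 424, 398]) cube([440, 386, 32]);
translate([444, 424, 0]) cube([49, 49, 398]);
translate([835, 424, 0]) cube([49, 49, 398]);
translate([444, 761, 0]) cube([49, 49, 398]);
translate([835, 761, 0]) cube([49, 49, 398]);
translate([444, 782, 430]) cube([440, 28, 363]);


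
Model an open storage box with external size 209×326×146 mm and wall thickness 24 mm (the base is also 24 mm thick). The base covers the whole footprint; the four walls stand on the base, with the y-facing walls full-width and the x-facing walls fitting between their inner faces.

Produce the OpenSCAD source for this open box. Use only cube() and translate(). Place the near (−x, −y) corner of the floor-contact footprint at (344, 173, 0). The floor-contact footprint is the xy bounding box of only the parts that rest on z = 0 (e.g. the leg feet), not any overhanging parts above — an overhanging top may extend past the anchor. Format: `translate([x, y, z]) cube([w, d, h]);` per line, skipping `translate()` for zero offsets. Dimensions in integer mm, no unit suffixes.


translate([344, 173, 0]) cube([209, 326, 24]);
translate([344, 173, 24]) cube([209, 24, 122]);
translate([344, 475, 24]) cube([209, 24, 122]);
translate([344, 197, 24]) cube([24, 278, 122]);
translate([529, 197, 24]) cube([24, 278, 122]);


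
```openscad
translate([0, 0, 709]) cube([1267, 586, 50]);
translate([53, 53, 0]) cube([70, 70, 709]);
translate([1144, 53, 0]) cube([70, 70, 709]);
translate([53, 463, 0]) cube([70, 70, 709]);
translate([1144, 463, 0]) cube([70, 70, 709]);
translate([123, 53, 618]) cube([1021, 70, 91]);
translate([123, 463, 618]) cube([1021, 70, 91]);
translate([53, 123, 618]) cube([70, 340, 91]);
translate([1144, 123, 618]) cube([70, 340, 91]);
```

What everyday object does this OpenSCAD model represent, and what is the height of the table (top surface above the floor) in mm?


A table. The table height is 759 mm.

A 1267×586×50 slab sits at z = 709 on four 70 mm square posts — a table. The top surface is at 709 + 50 = 759 mm.


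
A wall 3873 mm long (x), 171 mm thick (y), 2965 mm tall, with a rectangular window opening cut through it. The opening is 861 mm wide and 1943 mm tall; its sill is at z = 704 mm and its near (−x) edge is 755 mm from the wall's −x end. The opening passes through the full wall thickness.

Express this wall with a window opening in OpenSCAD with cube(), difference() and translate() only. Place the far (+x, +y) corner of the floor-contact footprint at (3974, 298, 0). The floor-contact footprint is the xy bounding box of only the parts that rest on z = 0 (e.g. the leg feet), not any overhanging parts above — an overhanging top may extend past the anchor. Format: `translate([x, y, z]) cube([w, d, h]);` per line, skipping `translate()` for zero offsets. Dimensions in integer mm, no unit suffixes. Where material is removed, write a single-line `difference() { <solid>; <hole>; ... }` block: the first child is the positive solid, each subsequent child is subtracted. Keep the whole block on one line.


difference() { translate([101, 127, 0]) cube([3873, 171, 2965]); translate([856, 127, 704]) cube([861, 171, 1943]); }


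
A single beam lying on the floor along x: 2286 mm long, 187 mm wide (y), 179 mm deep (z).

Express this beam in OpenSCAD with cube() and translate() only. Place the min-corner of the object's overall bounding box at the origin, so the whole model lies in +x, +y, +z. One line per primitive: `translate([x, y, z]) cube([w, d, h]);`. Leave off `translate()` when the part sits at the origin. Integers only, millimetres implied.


cube([2286, 187, 179]);


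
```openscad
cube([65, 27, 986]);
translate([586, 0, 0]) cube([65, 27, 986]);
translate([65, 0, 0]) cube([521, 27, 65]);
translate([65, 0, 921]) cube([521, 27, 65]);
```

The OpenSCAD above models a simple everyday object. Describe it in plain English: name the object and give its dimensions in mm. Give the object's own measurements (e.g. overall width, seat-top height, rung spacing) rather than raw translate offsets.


A rectangular picture frame lying in the x–z plane (depth along y). The opening is 521 mm wide (x) by 856 mm tall (z), surrounded by a border 65 mm wide on all four sides. The frame is 27 mm deep and is made of two full-height vertical stiles with two horizontal rails fitted between them.


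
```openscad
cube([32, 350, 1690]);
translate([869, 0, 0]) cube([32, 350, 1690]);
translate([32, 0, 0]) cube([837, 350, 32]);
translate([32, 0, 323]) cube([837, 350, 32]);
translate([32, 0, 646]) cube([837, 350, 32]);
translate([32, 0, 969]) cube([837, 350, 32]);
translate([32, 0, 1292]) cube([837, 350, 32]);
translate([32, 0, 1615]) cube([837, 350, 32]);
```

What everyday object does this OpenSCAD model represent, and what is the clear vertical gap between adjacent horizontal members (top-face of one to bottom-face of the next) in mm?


A bookshelf. The clear shelf gap is 291 mm.

Two tall side panels with 6 horizontal boards between them — a bookshelf. The first two shelf undersides are at z = 0 and z = 323; with shelf thickness 32, the clear gap is 323 − 0 − 32 = 291 mm.


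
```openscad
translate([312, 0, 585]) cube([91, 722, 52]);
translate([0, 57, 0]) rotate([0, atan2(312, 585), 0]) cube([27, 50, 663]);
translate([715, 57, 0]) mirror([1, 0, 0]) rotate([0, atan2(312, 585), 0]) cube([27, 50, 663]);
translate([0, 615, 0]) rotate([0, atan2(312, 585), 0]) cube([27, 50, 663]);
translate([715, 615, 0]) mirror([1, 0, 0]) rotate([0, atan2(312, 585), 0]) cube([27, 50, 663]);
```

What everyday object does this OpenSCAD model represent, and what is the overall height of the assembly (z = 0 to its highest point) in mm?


A sawhorse. The overall height is 637 mm.

A beam across two mirrored pairs of raked legs — a sawhorse. The beam's underside is at z = 585 (matching the legs' vertical rise in atan2(312, 585)) and the beam is 52 mm tall, so its top is at 585 + 52 = 637 mm. The raked legs top out at the beam's underside, so that is the highest point.


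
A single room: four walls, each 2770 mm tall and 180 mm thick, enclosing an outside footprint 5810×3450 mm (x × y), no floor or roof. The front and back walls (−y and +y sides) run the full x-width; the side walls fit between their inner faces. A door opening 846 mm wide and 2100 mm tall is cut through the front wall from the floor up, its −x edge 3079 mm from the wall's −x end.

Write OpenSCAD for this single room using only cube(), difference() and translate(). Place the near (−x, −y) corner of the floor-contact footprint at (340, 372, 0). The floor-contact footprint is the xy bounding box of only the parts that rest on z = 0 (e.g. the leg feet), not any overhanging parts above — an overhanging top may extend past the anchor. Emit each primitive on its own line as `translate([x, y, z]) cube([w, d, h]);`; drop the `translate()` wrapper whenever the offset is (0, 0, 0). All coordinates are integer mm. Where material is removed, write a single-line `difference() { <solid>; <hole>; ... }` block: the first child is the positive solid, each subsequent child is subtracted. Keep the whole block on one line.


difference() { translate([340, 372, 0]) cube([5810, 180, 2770]); translate([3419, 372, 0]) cube([846, 180, 2100]); }
translate([340, 3642, 0]) cube([5810, 180, 2770]);
translate([340, 552, 0]) cube([180, 3090, 2770]);
translate([5970, 552, 0]) cube([180, 3090, 2770]);


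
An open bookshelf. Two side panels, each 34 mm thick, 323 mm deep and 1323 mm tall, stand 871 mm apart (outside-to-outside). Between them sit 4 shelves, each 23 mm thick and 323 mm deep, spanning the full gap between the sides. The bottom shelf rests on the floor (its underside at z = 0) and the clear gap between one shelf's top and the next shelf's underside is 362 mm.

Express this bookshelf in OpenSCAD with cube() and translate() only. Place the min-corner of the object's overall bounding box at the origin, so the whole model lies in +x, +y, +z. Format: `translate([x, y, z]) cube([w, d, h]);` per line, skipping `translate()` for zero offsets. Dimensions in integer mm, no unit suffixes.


cube([34, 323, 1323]);
translate([837, 0, 0]) cube([34, 323, 1323]);
translate([34, 0, 0]) cube([803, 323, 23]);
translate([34, 0, 385]) cube([803, 323, 23]);
translate([34, 0, 770]) cube([803, 323, 23]);
translate([34, 0, 1155]) cube([803, 323, 23]);


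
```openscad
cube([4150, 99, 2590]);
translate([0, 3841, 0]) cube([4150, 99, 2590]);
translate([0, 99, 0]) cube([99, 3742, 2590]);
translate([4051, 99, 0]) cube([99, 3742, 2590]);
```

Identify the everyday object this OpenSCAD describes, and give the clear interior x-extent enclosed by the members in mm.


A house (or room) frame. The interior width is 3952 mm.

Four 2590 mm walls enclosing a rectangle with no floor or roof — a room or house frame. Outside width is 4150 mm and wall thickness is 99 mm, so the interior width is 4150 − 2 × 99 = 3952 mm.


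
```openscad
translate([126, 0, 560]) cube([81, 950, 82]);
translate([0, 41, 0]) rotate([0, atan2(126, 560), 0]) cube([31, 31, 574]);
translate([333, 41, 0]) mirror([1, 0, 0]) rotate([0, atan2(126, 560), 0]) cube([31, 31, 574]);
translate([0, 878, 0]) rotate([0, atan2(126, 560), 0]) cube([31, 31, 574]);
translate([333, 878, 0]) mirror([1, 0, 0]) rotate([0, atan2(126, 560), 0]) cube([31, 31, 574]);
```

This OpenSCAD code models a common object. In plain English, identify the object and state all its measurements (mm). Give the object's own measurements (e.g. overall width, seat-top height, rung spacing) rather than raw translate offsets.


A sawhorse. A 81×950×82 mm beam (x, y, z) sits on two A-frame leg pairs. Each pair is two raked legs of 31×31 mm section (31 mm along y) splaying symmetrically in x. Each leg rises 560 mm vertically over 126 mm of horizontal reach and is 574 mm long along its own axis. Every leg's outer bottom edge rests on the floor and its outer top edge meets a bottom edge of the beam — the left legs (tilting toward +x) meet the beam's −x bottom edge, the right legs (their mirror images, tilting toward −x) meet its +x bottom edge — so the leg tops tuck under the beam, the beam's underside is 560 mm above the floor, and the feet are 333 mm apart outside-to-outside with the beam centred between them. The two leg pairs are set in 41 mm from either end of the beam.


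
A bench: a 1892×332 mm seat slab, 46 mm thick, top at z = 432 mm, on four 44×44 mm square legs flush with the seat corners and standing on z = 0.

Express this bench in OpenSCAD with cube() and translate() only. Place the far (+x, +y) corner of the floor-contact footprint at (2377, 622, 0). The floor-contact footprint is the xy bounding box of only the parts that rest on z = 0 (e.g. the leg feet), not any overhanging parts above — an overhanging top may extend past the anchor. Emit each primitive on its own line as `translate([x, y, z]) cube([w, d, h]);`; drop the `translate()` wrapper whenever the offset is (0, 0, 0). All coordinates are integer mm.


translate([485, 290, 386]) cube([1892, 332, 46]);
translate([485, 290, 0]) cube([44, 44, 386]);
translate([485, 578, 0]) cube([44, 44, 386]);
translate([2333, 290, 0]) cube([44, 44, 386]);
translate([2333, 578, 0]) cube([44, 44, 386]);


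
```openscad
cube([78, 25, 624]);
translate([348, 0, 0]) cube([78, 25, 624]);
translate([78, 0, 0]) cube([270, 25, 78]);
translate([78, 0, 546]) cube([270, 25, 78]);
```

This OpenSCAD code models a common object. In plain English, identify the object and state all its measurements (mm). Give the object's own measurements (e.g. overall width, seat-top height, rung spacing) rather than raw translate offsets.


A rectangular picture frame lying in the x–z plane (depth along y). The opening is 270 mm wide (x) by 468 mm tall (z), surrounded by a border 78 mm wide on all four sides. The frame is 25 mm deep and is made of two full-height vertical stiles with two horizontal rails fitted between them.


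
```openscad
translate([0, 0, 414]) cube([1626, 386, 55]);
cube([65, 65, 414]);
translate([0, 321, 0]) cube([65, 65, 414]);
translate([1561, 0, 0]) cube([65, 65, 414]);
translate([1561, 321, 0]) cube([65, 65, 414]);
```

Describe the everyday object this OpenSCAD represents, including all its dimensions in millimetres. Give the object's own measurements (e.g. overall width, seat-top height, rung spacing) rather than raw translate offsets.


A bench: a 1626×386 mm seat slab, 55 mm thick, top at z = 469 mm, on four 65×65 mm square legs flush with the seat corners and standing on z = 0.


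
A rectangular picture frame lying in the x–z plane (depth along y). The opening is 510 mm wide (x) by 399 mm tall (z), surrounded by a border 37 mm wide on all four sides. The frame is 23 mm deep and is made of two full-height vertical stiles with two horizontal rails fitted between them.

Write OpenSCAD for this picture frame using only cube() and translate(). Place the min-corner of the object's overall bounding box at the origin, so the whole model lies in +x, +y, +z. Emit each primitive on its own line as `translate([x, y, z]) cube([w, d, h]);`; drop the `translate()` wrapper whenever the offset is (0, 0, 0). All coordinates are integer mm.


cube([37, 23, 473]);
translate([547, 0, 0]) cube([37, 23, 473]);
translate([37, 0, 0]) cube([510, 23, 37]);
translate([37, 0, 436]) cube([510, 23, 37]);


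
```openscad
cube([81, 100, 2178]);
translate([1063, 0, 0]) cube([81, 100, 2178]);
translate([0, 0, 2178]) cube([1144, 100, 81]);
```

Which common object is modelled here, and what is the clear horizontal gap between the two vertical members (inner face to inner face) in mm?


A door frame. The clear opening width is 982 mm.

Two 2178 mm tall posts with a header on top — a door frame. The left jamb is 81 mm wide at x = 0; the right jamb starts at x = 1063. The clear opening is 1063 − 81 = 982 mm.


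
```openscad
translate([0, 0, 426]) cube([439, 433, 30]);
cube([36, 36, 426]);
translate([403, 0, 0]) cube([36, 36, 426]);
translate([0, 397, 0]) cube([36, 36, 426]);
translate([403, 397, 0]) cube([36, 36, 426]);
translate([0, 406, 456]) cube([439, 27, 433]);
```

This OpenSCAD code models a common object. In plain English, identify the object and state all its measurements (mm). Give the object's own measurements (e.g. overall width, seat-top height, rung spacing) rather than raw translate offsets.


A chair. The seat is a 439×433×30 mm slab with its top at z = 456 mm, on four 36×36 mm corner legs (flush with the seat edges, standing on z = 0). A flat backrest 27 mm thick, 433 mm tall, spans the full seat width and rises from the seat top along its +y edge, rear face flush with the rear of the seat.


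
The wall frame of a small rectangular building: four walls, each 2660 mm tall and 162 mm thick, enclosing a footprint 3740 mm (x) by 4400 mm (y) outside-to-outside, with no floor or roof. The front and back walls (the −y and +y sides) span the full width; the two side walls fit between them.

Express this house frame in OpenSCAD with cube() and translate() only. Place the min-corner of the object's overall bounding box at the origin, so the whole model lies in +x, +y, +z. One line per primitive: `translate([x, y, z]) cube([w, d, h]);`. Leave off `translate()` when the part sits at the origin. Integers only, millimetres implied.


cube([3740, 162, 2660]);
translate([0, 4238, 0]) cube([3740, 162, 2660]);
translate([0, 162, 0]) cube([162, 4076, 2660]);
translate([3578, 162, 0]) cube([162, 4076, 2660]);


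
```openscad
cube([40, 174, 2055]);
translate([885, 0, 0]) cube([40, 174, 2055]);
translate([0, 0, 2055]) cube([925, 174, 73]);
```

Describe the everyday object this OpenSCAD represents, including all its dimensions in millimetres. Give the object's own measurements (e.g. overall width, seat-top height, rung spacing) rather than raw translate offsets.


A door frame. The clear opening is 845 mm wide and 2055 mm high. Two 40 mm wide jambs, 174 mm deep, stand either side of the opening from the floor to the top of the opening. A 73 mm thick head sits across the top of both jambs, spanning the full outside width of the frame.


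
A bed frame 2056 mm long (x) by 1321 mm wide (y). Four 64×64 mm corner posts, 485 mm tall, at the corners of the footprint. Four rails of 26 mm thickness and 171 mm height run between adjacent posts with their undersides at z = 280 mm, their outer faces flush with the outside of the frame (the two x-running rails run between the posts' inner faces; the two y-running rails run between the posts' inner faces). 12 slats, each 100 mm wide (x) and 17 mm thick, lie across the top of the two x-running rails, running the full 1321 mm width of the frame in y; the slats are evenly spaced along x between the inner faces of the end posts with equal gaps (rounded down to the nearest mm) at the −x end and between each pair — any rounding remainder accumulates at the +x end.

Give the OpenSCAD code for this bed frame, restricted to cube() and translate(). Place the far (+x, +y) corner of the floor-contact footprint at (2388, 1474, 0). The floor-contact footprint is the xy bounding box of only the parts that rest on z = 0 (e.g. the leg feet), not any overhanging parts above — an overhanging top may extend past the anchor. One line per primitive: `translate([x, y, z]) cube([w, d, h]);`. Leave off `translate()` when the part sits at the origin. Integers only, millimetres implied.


translate([332, 153, 0]) cube([64, 64, 485]);
translate([332, 1410, 0]) cube([64, 64, 485]);
translate([2324, 153, 0]) cube([64, 64, 485]);
translate([2324, 1410, 0]) cube([64, 64, 485]);
translate([396, 153, 280]) cube([1928, 26, 171]);
translate([396, 1448, 280]) cube([1928, 26, 171]);
translate([332, 217, 280]) cube([26, 1193, 171]);
translate([2362, 217, 280]) cube([26, 1193, 171]);
translate([452, 153, 451]) cube([100, 1321, 17]);
translate([608, 153, 451]) cube([100, 1321, 17]);
translate([764, 153, 451]) cube([100, 1321, 17]);
translate([920, 153, 451]) cube([100, 1321, 17]);
translate([1076, 153, 451]) cube([100, 1321, 17]);
translate([1232, 153, 451]) cube([100, 1321, 17]);
translate([1388, 153, 451]) cube([100, 1321, 17]);
translate([1544, 153, 451]) cube([100, 1321, 17]);
translate([1700, 153, 451]) cube([100, 1321, 17]);
translate([1856, 153, 451]) cube([100, 1321, 17]);
translate([2012, 153, 451]) cube([100, 1321, 17]);
translate([2168, 153, 451]) cube([100, 1321, 17]);


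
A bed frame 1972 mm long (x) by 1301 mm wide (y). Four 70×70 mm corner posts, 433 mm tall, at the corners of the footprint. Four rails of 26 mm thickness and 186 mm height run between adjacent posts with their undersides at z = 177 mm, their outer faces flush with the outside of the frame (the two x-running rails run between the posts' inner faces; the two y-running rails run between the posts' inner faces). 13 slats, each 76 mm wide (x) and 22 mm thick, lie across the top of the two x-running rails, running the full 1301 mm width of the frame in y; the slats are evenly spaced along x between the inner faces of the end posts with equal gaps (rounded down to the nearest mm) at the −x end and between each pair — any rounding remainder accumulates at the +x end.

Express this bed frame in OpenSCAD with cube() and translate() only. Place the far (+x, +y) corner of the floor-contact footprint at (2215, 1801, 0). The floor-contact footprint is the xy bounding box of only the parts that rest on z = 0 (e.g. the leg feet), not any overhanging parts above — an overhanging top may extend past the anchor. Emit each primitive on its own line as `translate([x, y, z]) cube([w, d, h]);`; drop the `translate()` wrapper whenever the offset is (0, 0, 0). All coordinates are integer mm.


translate([243, 500, 0]) cube([70, 70, 433]);
translate([243, 1731, 0]) cube([70, 70, 433]);
translate([2145, 500, 0]) cube([70, 70, 433]);
translate([2145, 1731, 0]) cube([70, 70, 433]);
translate([313, 500, 177]) cube([1832, 26, 186]);
translate([313, 1775, 177]) cube([1832, 26, 186]);
translate([243, 570, 177]) cube([26, 1161, 186]);
translate([2189, 570, 177]) cube([26, 1161, 186]);
translate([373, 500, 363]) cube([76, 1301, 22]);
translate([509, 500, 363]) cube([76, 1301, 22]);
translate([645, 500, 363]) cube([76, 1301, 22]);
translate([781, 500, 363]) cube([76, 1301, 22]);
translate([917, 500, 363]) cube([76, 1301, 22]);
translate([1053, 500, 363]) cube([76, 1301, 22]);
translate([1189, 500, 363]) cube([76, 1301, 22]);
translate([1325, 500, 363]) cube([76, 1301, 22]);
translate([1461, 500, 363]) cube([76, 1301, 22]);
translate([1597, 500, 363]) cube([76, 1301, 22]);
translate([1733, 500, 363]) cube([76, 1301, 22]);
translate([1869, 500, 363]) cube([76, 1301, 22]);
translate([2005, 500, 363]) cube([76, 1301, 22]);


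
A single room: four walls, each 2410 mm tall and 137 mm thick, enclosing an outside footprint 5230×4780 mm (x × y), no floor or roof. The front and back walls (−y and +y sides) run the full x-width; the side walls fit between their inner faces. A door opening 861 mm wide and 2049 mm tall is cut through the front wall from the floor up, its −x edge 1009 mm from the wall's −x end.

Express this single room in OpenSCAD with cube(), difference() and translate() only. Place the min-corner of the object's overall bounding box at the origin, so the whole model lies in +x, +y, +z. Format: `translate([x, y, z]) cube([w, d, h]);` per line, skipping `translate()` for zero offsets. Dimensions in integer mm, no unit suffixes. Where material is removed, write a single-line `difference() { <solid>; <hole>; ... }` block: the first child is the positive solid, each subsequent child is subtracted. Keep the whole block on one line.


difference() { cube([5230, 137, 2410]); translate([1009, 0, 0]) cube([861, 137, 2049]); }
translate([0, 4643, 0]) cube([5230, 137, 2410]);
translate([0, 137, 0]) cube([137, 4506, 2410]);
translate([5093, 137, 0]) cube([137, 4506, 2410]);


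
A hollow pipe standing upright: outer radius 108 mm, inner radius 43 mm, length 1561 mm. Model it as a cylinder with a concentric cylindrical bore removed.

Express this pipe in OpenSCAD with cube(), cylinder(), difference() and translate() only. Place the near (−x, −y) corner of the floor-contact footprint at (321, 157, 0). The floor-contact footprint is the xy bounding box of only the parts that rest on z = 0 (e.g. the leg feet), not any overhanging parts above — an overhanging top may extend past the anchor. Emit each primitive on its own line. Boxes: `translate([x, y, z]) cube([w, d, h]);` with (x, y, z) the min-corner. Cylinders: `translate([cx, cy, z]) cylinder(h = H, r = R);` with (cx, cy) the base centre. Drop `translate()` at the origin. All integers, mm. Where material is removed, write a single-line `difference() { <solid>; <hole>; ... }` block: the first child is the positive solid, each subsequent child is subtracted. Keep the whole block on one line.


difference() { translate([429, 265, 0]) cylinder(h = 1561, r = 108); translate([429, 265, 0]) cylinder(h = 1561, r = 43); }


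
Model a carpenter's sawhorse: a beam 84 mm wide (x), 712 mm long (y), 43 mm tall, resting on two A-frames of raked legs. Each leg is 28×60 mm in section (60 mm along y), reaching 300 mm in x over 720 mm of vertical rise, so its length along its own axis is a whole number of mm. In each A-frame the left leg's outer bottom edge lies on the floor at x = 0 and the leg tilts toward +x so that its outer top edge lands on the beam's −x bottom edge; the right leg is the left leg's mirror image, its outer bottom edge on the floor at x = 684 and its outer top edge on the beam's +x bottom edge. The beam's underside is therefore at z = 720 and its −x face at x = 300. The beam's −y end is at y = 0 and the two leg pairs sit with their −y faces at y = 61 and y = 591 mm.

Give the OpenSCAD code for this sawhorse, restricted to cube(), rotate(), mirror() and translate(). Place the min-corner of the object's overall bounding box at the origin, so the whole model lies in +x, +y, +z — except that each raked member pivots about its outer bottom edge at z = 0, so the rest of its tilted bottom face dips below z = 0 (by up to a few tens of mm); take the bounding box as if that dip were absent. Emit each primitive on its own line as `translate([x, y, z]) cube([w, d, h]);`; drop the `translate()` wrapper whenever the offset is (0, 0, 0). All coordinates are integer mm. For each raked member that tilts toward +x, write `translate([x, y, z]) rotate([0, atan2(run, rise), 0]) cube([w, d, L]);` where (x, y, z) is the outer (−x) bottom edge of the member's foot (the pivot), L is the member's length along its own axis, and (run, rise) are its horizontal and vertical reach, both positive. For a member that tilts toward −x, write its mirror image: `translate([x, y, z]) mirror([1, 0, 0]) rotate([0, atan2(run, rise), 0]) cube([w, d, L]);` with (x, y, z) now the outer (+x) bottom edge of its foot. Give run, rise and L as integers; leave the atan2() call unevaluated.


translate([300, 0, 720]) cube([84, 712, 43]);
translate([0, 61, 0]) rotate([0, atan2(300, 720), 0]) cube([28, 60, 780]);
translate([684, 61, 0]) mirror([1, 0, 0]) rotate([0, atan2(300, 720), 0]) cube([28, 60, 780]);
translate([0, 591, 0]) rotate([0, atan2(300, 720), 0]) cube([28, 60, 780]);
translate([684, 591, 0]) mirror([1, 0, 0]) rotate([0, atan2(300, 720), 0]) cube([28, 60, 780]);


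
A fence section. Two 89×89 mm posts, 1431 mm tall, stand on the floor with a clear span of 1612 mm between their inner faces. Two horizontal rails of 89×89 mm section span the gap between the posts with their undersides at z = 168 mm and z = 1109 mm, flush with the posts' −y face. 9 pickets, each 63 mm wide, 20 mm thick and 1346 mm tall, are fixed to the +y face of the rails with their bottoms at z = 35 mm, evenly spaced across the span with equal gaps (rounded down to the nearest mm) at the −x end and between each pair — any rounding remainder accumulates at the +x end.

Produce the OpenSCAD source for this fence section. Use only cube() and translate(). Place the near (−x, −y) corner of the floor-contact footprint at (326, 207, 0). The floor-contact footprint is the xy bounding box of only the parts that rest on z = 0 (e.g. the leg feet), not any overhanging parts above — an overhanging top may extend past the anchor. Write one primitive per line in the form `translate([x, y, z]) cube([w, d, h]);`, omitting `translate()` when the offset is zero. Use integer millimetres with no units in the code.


translate([326, 207, 0]) cube([89, 89, 1431]);
translate([2027, 207, 0]) cube([89, 89, 1431]);
translate([415, 207, 168]) cube([1612, 89, 89]);
translate([415, 207, 1109]) cube([1612, 89, 89]);
translate([519, 296, 35]) cube([63, 20, 1346]);
translate([686, 296, 35]) cube([63, 20, 1346]);
translate([853, 296, 35]) cube([63, 20, 1346]);
translate([1020, 296, 35]) cube([63, 20, 1346]);
translate([1187, 296, 35]) cube([63, 20, 1346]);
translate([1354, 296, 35]) cube([63, 20, 1346]);
translate([1521, 296, 35]) cube([63, 20, 1346]);
translate([1688, 296, 35]) cube([63, 20, 1346]);
translate([1855, 296, 35]) cube([63, 20, 1346]);


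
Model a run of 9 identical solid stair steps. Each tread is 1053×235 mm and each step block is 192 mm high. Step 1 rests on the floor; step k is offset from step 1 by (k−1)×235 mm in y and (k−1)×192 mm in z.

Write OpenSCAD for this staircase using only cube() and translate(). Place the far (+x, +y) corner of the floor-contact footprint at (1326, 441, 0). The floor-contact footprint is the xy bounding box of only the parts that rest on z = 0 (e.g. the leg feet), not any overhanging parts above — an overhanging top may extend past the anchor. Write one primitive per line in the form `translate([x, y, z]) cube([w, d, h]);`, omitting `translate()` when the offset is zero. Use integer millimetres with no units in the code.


translate([273, 206, 0]) cube([1053, 235, 192]);
translate([273, 441, 192]) cube([1053, 235, 192]);
translate([273, 676, 384]) cube([1053, 235, 192]);
translate([273, 911, 576]) cube([1053, 235, 192]);
translate([273, 1146, 768]) cube([1053, 235, 192]);
translate([273, 1381, 960]) cube([1053, 235, 192]);
translate([273, 1616, 1152]) cube([1053, 235, 192]);
translate([273, 1851, 1344]) cube([1053, 235, 192]);
translate([273, 2086, 1536]) cube([1053, 235, 192]);


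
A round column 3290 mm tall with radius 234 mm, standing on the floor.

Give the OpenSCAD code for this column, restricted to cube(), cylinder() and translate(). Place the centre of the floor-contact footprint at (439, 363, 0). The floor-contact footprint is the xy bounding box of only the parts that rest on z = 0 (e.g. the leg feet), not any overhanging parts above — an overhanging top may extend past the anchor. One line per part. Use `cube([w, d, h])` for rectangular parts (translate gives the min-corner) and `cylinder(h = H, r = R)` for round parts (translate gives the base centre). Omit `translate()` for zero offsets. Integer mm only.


translate([439, 363, 0]) cylinder(h = 3290, r = 234);


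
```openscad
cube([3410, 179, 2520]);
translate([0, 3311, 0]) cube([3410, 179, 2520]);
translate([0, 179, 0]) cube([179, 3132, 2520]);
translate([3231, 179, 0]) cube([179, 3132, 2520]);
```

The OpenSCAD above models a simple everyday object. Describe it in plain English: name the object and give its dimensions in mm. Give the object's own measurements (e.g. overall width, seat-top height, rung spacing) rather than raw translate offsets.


The wall frame of a small rectangular building: four walls, each 2520 mm tall and 179 mm thick, enclosing a footprint 3410 mm (x) by 3490 mm (y) outside-to-outside, with no floor or roof. The front and back walls (the −y and +y sides) span the full width; the two side walls fit between them.


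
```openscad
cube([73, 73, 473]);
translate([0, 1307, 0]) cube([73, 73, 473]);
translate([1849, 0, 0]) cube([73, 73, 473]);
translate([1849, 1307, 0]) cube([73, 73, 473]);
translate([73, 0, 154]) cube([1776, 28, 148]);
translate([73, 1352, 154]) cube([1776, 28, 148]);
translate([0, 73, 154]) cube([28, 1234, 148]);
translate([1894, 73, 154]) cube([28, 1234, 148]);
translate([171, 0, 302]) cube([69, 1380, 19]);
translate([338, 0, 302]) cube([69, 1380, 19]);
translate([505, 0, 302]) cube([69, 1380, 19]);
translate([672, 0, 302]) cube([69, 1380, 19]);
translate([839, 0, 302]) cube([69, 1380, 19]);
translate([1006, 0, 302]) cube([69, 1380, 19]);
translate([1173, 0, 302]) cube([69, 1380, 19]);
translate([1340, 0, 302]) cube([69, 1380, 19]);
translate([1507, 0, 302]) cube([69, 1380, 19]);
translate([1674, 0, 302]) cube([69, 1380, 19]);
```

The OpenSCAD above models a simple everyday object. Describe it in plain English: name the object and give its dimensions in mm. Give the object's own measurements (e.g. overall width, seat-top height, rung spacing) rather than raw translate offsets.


A bed frame 1922 mm long (x) by 1380 mm wide (y). Four 73×73 mm corner posts, 473 mm tall, at the corners of the footprint. Four rails of 28 mm thickness and 148 mm height run between adjacent posts with their undersides at z = 154 mm, their outer faces flush with the outside of the frame (the two x-running rails run between the posts' inner faces; the two y-running rails run between the posts' inner faces). 10 slats, each 69 mm wide (x) and 19 mm thick, lie across the top of the two x-running rails, running the full 1380 mm width of the frame in y; along x they sit between the end posts with a 98 mm gap after the −x posts and between neighbouring slats, leaving 106 mm before the +x posts.


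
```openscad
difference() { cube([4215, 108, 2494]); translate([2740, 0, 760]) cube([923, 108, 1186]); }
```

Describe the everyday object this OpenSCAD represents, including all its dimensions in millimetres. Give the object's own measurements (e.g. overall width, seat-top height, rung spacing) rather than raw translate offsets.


A wall 4215 mm long (x), 108 mm thick (y), 2494 mm tall, with a rectangular window opening cut through it. The opening is 923 mm wide and 1186 mm tall; its sill is at z = 760 mm and its near (−x) edge is 2740 mm from the wall's −x end. The opening passes through the full wall thickness.


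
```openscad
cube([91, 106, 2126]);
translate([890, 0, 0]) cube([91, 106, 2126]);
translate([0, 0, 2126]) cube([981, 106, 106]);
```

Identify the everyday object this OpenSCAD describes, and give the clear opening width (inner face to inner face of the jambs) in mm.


A door frame. The clear opening width is 799 mm.

Two 2126 mm tall posts with a header on top — a door frame. The left jamb is 91 mm wide at x = 0; the right jamb starts at x = 890. The clear opening is 890 − 91 = 799 mm.


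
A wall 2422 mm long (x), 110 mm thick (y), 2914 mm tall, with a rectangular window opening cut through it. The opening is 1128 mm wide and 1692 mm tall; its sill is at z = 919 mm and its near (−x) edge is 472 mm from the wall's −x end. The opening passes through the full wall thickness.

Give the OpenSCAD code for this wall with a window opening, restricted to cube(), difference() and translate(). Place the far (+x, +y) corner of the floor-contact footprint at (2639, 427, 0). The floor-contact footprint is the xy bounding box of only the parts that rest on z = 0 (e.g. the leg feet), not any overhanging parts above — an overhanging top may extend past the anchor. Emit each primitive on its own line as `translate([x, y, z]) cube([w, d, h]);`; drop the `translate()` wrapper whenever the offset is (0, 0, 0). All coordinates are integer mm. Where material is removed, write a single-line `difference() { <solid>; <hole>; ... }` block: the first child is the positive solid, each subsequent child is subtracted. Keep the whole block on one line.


difference() { translate([217, 317, 0]) cube([2422, 110, 2914]); translate([689, 317, 919]) cube([1128, 110, 1692]); }


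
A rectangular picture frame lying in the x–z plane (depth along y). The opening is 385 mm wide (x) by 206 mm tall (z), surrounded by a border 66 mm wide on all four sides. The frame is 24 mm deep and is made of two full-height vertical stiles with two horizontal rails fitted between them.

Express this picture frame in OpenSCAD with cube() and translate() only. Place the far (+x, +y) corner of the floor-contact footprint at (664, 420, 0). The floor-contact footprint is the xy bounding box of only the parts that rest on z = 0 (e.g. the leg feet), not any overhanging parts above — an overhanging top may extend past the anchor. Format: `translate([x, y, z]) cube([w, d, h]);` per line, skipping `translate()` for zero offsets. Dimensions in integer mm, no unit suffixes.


translate([147, 396, 0]) cube([66, 24, 338]);
translate([598, 396, 0]) cube([66, 24, 338]);
translate([213, 396, 0]) cube([385, 24, 66]);
translate([213, 396, 272]) cube([385, 24, 66]);


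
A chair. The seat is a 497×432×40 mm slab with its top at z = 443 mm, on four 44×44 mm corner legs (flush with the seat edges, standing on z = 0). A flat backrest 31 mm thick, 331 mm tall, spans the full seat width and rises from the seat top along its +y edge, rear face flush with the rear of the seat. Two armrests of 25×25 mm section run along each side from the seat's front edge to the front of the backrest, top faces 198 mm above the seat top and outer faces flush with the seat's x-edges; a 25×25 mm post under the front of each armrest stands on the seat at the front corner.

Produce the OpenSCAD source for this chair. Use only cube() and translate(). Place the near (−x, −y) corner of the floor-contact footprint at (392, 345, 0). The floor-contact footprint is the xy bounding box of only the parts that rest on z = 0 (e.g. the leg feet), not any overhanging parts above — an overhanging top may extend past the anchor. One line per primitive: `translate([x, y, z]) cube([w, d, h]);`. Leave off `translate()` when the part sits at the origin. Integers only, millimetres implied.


translate([392, 345, 403]) cube([497, 432, 40]);
translate([392, 345, 0]) cube([44, 44, 403]);
translate([845, 345, 0]) cube([44, 44, 403]);
translate([392, 733, 0]) cube([44, 44, 403]);
translate([845, 733, 0]) cube([44, 44, 403]);
translate([392, 746, 443]) cube([497, 31, 331]);
translate([392, 345, 616]) cube([25, 401, 25]);
translate([864, 345, 616]) cube([25, 401, 25]);
translate([392, 345, 443]) cube([25, 25, 173]);
translate([864, 345, 443]) cube([25, 25, 173]);


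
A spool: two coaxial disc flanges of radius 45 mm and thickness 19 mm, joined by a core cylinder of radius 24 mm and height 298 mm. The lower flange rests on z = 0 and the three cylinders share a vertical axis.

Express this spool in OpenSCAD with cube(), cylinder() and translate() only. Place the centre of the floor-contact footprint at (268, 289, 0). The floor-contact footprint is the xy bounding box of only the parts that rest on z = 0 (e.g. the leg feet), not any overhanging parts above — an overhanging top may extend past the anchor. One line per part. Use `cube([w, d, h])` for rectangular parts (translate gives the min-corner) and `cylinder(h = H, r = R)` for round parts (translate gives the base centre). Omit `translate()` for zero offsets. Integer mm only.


translate([268, 289, 0]) cylinder(h = 19, r = 45);
translate([268, 289, 19]) cylinder(h = 298, r = 24);
translate([268, 289, 317]) cylinder(h = 19, r = 45);


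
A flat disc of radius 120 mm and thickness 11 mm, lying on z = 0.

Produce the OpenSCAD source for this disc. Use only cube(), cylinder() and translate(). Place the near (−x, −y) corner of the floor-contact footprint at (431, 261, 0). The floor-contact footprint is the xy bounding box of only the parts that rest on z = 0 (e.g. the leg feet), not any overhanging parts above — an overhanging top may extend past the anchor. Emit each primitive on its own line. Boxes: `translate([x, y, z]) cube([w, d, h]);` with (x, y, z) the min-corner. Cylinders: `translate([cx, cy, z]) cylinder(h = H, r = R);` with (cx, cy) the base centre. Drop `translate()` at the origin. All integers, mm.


translate([551, 381, 0]) cylinder(h = 11, r = 120);


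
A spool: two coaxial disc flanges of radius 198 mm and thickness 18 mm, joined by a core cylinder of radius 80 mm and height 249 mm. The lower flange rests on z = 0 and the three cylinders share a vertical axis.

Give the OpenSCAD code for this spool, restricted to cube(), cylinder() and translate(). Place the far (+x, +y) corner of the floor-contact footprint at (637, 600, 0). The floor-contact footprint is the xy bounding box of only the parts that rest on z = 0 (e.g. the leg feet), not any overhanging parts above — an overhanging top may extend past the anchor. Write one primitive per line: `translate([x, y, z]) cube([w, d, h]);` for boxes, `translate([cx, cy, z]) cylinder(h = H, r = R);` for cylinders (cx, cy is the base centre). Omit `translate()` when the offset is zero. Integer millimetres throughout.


translate([439, 402, 0]) cylinder(h = 18, r = 198);
translate([439, 402, 18]) cylinder(h = 249, r = 80);
translate([439, 402, 267]) cylinder(h = 18, r = 198);
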